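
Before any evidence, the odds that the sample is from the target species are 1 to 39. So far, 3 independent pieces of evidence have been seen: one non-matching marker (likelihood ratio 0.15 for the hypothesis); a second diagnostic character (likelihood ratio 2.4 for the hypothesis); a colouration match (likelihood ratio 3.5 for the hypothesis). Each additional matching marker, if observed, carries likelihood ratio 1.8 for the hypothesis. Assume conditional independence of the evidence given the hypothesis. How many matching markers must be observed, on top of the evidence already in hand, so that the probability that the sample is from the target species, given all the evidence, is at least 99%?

Prior odds = 1/39.
Combined Bayes factor of the evidence already in hand = 0.15 × 2.4 × 3.5 = 1.26.
Odds after that evidence = (1/39) × 1.26 = 21/650.
Target odds = 0.99/0.01 = 99.
Need 1.8ⁿ ≥ 99 ÷ (21/650) = 21450/7.
1.8¹³ ≈2082.3 falls short of 21450/7 but 1.8¹⁴ ≈3748.13 reaches it, so n = 14.

14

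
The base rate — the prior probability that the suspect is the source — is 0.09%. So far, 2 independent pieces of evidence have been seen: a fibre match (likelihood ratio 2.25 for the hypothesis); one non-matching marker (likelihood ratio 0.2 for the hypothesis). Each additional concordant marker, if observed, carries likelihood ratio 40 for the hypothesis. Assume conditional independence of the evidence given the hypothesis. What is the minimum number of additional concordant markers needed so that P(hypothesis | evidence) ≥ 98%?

4

Prior odds = 0.0009/0.9991 = 9/9991.
Combined Bayes factor of the evidence already in hand = 2.25 × 0.2 = 0.45.
Odds after that evidence = (9/9991) × 0.45 = 81/199820.
Target odds = 0.98/0.02 = 49.
Need 40ⁿ ≥ 49 ÷ (81/199820) = 9791180/81.
40³ = 64000 falls short of 9791180/81 but 40⁴ = 2560000 reaches it, so n = 4.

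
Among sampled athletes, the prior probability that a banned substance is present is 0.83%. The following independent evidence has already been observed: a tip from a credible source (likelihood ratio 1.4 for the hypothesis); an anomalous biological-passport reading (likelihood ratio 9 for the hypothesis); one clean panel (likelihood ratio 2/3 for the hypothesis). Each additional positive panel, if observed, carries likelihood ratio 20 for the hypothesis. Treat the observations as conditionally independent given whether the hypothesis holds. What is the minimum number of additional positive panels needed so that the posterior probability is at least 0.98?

3

Prior odds = 0.0083/0.9917 = 83/9917.
Combined Bayes factor of the evidence already in hand = 1.4 × 9 × (2/3) = 8.4.
Odds after that evidence = (83/9917) × 8.4 = 3486/49585.
Target odds = 0.98/0.02 = 49.
Need 20ⁿ ≥ 49 ÷ (3486/49585) = 347095/498.
20² = 400 falls short of 347095/498 but 20³ = 8000 reaches it, so n = 3.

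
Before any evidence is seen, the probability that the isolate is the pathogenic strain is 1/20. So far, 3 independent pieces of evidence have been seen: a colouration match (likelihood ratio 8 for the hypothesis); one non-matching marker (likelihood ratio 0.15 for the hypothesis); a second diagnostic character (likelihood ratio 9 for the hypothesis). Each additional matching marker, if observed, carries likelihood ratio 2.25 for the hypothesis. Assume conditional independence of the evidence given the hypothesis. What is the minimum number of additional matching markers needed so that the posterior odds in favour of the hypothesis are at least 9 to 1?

4

Prior odds = 0.05/0.95 = 1/19.
Combined Bayes factor of the evidence already in hand = 8 × 0.15 × 9 = 10.8.
Odds after that evidence = (1/19) × 10.8 = 54/95.
Target odds = 9.
Need 2.25ⁿ ≥ 9 ÷ (54/95) = 95/6.
2.25³ = 11.390625 falls short of 95/6 but 2.25⁴ = 25.62890625 reaches it, so n = 4.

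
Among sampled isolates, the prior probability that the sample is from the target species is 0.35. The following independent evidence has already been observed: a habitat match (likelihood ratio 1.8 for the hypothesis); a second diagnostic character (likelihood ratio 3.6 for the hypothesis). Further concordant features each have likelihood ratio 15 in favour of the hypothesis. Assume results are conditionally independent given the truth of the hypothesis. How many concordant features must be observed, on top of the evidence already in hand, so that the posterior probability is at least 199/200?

Prior odds = 0.35/0.65 = 7/13.
Combined Bayes factor of the evidence already in hand = 1.8 × 3.6 = 6.48.
Odds after that evidence = (7/13) × 6.48 = 1134/325.
Target odds = 0.995/0.005 = 199.
Need 15ⁿ ≥ 199 ÷ (1134/325) = 64675/1134.
15¹ = 15 falls short of 64675/1134 but 15² = 225 reaches it, so n = 2.

2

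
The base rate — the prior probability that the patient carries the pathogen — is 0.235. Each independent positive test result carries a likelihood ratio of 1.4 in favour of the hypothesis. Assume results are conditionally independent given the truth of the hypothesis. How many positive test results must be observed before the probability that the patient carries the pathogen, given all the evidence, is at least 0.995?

20

Prior odds: 0.235 ÷ 0.765 = 47/153.
Likelihood ratio per positive test result = 1.4.
Target odds: 0.995 ÷ 0.005 = 199.
Need (47/153) × 1.4ⁿ ≥ 199, i.e. 1.4ⁿ ≥ 30447/47.
1.4¹⁹ ≈597.63 falls short of 30447/47 but 1.4²⁰ ≈836.683 reaches it, so n = 20.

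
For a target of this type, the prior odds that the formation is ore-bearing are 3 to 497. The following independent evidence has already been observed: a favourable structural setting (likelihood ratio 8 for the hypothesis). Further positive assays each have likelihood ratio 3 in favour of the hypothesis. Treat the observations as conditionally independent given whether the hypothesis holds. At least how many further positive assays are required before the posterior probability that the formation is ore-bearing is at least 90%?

5

Prior odds = 3/497.
Bayes factor of the evidence already in hand = 8.
Odds after that evidence = (3/497) × 8 = 24/497.
Target odds = 0.9/0.1 = 9.
Need 3ⁿ ≥ 9 ÷ (24/497) = 186.375.
3⁴ = 81 falls short of 186.375 but 3⁵ = 243 reaches it, so n = 5.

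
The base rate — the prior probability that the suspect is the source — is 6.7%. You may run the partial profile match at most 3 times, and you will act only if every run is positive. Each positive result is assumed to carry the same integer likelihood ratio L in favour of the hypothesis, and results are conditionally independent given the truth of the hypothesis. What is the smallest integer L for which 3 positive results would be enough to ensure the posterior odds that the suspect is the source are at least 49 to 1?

Prior odds = 0.067/0.933 = 67/933.
Target odds = 49.
Need L³ ≥ 49 ÷ (67/933) = 45717/67.
8³ = 512 < 45717/67 ≤ 729 = 9³, so L = 9.

9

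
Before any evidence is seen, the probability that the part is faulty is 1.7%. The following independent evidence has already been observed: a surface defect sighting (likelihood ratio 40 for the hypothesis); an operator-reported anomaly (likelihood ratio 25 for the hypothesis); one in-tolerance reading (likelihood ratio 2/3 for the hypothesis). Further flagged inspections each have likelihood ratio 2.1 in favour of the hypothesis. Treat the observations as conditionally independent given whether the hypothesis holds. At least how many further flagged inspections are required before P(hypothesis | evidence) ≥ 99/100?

3

Prior odds = 0.017/0.983 = 17/983.
Combined Bayes factor of the evidence already in hand = 40 × 25 × (2/3) = 2000/3.
Odds after that evidence = (17/983) × 2000/3 = 34000/2949.
Target odds = 0.99/0.01 = 99.
Need 2.1ⁿ ≥ 99 ÷ (34000/2949) = 291951/34000.
2.1² = 4.41 falls short of 291951/34000 but 2.1³ = 9.261 reaches it, so n = 3.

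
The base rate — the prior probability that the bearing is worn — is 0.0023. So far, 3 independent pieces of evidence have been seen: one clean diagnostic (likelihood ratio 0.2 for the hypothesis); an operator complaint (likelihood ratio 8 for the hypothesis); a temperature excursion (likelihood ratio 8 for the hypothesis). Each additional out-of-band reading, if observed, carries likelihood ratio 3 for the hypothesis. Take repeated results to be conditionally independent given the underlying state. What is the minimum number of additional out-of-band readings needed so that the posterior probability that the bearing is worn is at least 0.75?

Prior odds = 0.0023/0.9977 = 23/9977.
Combined Bayes factor of the evidence already in hand = 0.2 × 8 × 8 = 12.8.
Odds after that evidence = (23/9977) × 12.8 = 1472/49885.
Target odds = 0.75/0.25 = 3.
Need 3ⁿ ≥ 3 ÷ (1472/49885) = 149655/1472.
3⁴ = 81 falls short of 149655/1472 but 3⁵ = 243 reaches it, so n = 5.

5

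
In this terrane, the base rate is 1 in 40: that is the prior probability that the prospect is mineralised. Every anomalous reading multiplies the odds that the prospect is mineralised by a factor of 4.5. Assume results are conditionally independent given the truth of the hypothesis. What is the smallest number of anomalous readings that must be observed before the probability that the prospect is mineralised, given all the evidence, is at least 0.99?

6

Prior odds: 0.025 ÷ 0.975 = 1/39.
Likelihood ratio per anomalous reading = 4.5.
Target posterior odds = 0.99/0.01 = 99.
Require 4.5ⁿ ≥ 99 ÷ (1/39) = 3861.
4.5⁵ = 1845.28125 falls short of 3861 but 4.5⁶ = 8303.765625 reaches it, so n = 6.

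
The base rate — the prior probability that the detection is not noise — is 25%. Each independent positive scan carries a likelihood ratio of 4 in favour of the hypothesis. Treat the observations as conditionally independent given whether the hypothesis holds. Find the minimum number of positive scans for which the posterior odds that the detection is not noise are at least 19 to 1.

Prior odds: 0.25 ÷ 0.75 = 1/3.
Likelihood ratio per positive scan = 4.
Target odds = 19.
Need (1/3) × 4ⁿ ≥ 19, i.e. 4ⁿ ≥ 57.
4² = 16 falls short of 57 but 4³ = 64 reaches it, so n = 3.

3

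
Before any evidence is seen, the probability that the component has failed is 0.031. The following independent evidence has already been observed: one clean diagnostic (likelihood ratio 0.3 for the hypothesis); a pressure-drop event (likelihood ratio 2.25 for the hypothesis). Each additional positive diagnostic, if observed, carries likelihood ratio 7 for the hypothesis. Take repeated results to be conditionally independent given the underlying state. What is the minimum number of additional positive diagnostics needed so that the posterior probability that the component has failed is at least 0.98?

Prior odds = 0.031/0.969 = 31/969.
Combined Bayes factor of the evidence already in hand = 0.3 × 2.25 = 0.675.
Odds after that evidence = (31/969) × 0.675 = 279/12920.
Target odds = 0.98/0.02 = 49.
Need 7ⁿ ≥ 49 ÷ (279/12920) = 633080/279.
7³ = 343 falls short of 633080/279 but 7⁴ = 2401 reaches it, so n = 4.

4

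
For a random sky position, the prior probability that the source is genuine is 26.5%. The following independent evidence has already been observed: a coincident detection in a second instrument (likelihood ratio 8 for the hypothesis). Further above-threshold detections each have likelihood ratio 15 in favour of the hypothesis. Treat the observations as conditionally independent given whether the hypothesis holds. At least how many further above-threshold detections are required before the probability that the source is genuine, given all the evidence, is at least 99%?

2

Prior odds = 0.265/0.735 = 53/147.
Bayes factor of the evidence already in hand = 8.
Odds after that evidence = (53/147) × 8 = 424/147.
Target odds = 0.99/0.01 = 99.
Need 15ⁿ ≥ 99 ÷ (424/147) = 14553/424.
15¹ = 15 falls short of 14553/424 but 15² = 225 reaches it, so n = 2.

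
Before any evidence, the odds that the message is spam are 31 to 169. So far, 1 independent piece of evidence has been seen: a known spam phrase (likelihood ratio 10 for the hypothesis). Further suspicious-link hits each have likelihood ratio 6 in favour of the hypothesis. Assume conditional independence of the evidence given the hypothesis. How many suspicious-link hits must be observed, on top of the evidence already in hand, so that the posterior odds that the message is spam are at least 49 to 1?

2

Prior odds = 31/169.
Bayes factor of the evidence already in hand = 10.
Odds after that evidence = (31/169) × 10 = 310/169.
Target odds = 49.
Need 6ⁿ ≥ 49 ÷ (310/169) = 8281/310.
6¹ = 6 falls short of 8281/310 but 6² = 36 reaches it, so n = 2.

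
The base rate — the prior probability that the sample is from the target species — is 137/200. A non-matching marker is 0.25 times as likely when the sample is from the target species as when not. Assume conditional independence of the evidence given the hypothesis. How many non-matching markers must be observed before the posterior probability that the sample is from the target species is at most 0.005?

Prior odds: 0.685 ÷ 0.315 = 137/63.
Likelihood ratio per non-matching marker = 0.25.
Target posterior odds = 0.005/0.995 = 1/199.
Need (137/63) × 0.25ⁿ ≤ 1/199, i.e. 0.25ⁿ ≤ 63/27263.
0.25⁴ = 0.00390625 is still above 63/27263 but 0.25⁵ = 1/1024 is at or below it, so n = 5.

5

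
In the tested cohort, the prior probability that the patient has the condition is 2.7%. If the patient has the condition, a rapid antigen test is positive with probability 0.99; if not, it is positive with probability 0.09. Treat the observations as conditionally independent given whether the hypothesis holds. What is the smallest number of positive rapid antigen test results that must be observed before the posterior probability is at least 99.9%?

Prior odds: 0.027 ÷ 0.973 = 27/973.
Likelihood ratio of a positive = 0.99/0.09 = 11.
Target odds: 0.999 ÷ 0.001 = 999.
Need (27/973) × 11ⁿ ≥ 999, i.e. 11ⁿ ≥ 36001.
11⁴ = 14641 falls short of 36001 but 11⁵ = 161051 reaches it, so n = 5.

5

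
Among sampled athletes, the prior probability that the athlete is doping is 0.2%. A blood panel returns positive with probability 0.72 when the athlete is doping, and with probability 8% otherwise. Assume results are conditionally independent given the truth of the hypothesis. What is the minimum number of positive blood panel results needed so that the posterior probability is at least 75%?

Prior odds: 0.002 ÷ 0.998 = 1/499.
Likelihood ratio of a positive result = 0.72/0.08 = 9.
Target posterior odds = 0.75/0.25 = 3.
Require 9ⁿ ≥ 3 ÷ (1/499) = 1497.
9³ = 729 falls short of 1497 but 9⁴ = 6561 reaches it, so n = 4.

4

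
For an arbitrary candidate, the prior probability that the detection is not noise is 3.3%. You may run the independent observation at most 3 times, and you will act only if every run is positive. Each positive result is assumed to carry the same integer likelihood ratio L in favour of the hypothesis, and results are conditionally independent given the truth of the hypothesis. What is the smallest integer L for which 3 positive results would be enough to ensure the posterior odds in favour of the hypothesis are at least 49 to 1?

Prior odds = 0.033/0.967 = 33/967.
Target odds = 49.
Need L³ ≥ 49 ÷ (33/967) = 47383/33.
11³ = 1331 < 47383/33 ≤ 1728 = 12³, so L = 12.

12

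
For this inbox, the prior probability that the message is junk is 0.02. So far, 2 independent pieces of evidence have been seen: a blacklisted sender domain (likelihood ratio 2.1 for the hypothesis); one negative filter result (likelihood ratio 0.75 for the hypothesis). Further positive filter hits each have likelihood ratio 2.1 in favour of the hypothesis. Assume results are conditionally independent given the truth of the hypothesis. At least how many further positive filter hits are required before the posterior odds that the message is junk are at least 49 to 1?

Prior odds = 0.02/0.98 = 1/49.
Combined Bayes factor of the evidence already in hand = 2.1 × 0.75 = 1.575.
Odds after that evidence = (1/49) × 1.575 = 9/280.
Target odds = 49.
Need 2.1ⁿ ≥ 49 ÷ (9/280) = 13720/9.
2.1⁹ ≈794.28 falls short of 13720/9 but 2.1¹⁰ ≈1667.99 reaches it, so n = 10.

10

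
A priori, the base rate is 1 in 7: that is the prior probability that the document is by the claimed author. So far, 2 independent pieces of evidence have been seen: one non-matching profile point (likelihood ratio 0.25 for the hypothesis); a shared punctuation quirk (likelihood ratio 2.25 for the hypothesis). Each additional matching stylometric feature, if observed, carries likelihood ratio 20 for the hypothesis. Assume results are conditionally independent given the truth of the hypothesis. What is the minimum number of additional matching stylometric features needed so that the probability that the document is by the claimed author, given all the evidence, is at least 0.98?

3

Prior odds = (1/7)/(6/7) = 1/6.
Combined Bayes factor of the evidence already in hand = 0.25 × 2.25 = 0.5625.
Odds after that evidence = (1/6) × 0.5625 = 0.09375.
Target odds = 0.98/0.02 = 49.
Need 20ⁿ ≥ 49 ÷ 0.09375 = 1568/3.
20² = 400 falls short of 1568/3 but 20³ = 8000 reaches it, so n = 3.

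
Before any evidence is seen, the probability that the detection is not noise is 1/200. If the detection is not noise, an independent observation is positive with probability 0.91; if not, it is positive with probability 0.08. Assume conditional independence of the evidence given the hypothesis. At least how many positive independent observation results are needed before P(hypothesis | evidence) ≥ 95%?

4

Prior odds: 0.005 ÷ 0.995 = 1/199.
Likelihood ratio of a positive = 0.91/0.08 = 11.375.
Target odds: 0.95 ÷ 0.05 = 19.
Require 11.375ⁿ ≥ 19 ÷ (1/199) = 3781.
11.375³ = 753571/512 falls short of 3781 but 11.375⁴ = 68574961/4096 reaches it, so n = 4.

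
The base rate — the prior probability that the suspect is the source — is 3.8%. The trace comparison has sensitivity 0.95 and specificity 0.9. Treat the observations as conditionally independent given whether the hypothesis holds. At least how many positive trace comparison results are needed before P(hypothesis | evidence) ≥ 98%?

Prior odds = 0.038/0.962 = 19/481.
False-positive rate = 1 − 0.9 = 0.1; likelihood ratio of a positive = 0.95/0.1 = 9.5.
Target odds: 0.98 ÷ 0.02 = 49.
Require 9.5ⁿ ≥ 49 ÷ (19/481) = 23569/19.
9.5³ = 857.375 falls short of 23569/19 but 9.5⁴ = 8145.0625 reaches it, so n = 4.

4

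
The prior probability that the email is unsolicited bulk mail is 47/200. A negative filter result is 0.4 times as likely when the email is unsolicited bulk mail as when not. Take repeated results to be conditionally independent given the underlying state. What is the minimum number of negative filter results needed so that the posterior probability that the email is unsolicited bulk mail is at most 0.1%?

Prior odds: 0.235 ÷ 0.765 = 47/153.
Likelihood ratio per negative filter result = 0.4.
Target odds: 0.001 ÷ 0.999 = 1/999.
Need (47/153) × 0.4ⁿ ≤ 1/999, i.e. 0.4ⁿ ≤ 17/5217.
0.4⁶ = 64/15625 is still above 17/5217 but 0.4⁷ = 128/78125 is at or below it, so n = 7.

7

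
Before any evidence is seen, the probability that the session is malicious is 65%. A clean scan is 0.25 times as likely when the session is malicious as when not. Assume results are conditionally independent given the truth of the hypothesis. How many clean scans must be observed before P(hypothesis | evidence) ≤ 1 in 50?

Prior odds = 0.65/0.35 = 13/7.
Likelihood ratio per clean scan = 0.25.
Target odds: 0.02 ÷ 0.98 = 1/49.
Need (13/7) × 0.25ⁿ ≤ 1/49, i.e. 0.25ⁿ ≤ 1/91.
0.25³ = 0.015625 is still above 1/91 but 0.25⁴ = 0.00390625 is at or below it, so n = 4.

4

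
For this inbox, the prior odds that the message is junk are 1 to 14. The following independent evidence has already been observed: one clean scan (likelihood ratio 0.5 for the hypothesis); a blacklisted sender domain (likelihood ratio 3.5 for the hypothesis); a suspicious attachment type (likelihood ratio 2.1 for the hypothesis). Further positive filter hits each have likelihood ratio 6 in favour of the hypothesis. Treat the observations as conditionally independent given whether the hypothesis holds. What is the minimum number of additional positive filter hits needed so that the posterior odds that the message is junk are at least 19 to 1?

Prior odds = 1/14.
Combined Bayes factor of the evidence already in hand = 0.5 × 3.5 × 2.1 = 3.675.
Odds after that evidence = (1/14) × 3.675 = 0.2625.
Target odds = 19.
Need 6ⁿ ≥ 19 ÷ 0.2625 = 1520/21.
6² = 36 falls short of 1520/21 but 6³ = 216 reaches it, so n = 3.

3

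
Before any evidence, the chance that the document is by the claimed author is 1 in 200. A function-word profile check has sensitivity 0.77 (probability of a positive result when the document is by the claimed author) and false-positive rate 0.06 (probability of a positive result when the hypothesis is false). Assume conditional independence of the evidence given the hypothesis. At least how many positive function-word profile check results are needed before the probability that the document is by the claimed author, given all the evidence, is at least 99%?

4

Prior odds = 0.005/0.995 = 1/199.
Likelihood ratio of a positive result = 0.77/0.06 = 77/6.
Target posterior odds = 0.99/0.01 = 99.
Need (1/199) × (77/6)ⁿ ≥ 99, i.e. (77/6)ⁿ ≥ 19701.
(77/6)³ = 456533/216 falls short of 19701 but (77/6)⁴ = 35153041/1296 reaches it, so n = 4.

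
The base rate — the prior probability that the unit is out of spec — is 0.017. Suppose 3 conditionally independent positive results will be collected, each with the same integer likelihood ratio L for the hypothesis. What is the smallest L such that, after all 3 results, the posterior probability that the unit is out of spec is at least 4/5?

Prior odds = 0.017/0.983 = 17/983.
Target odds = 0.8/0.2 = 4.
Need L³ ≥ 4 ÷ (17/983) = 3932/17.
6³ = 216 < 3932/17 ≤ 343 = 7³, so L = 7.

7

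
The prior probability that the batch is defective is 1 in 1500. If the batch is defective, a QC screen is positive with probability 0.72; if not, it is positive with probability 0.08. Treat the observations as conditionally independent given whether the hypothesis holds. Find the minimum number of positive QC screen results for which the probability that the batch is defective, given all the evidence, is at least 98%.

Prior odds = (1/1500)/(1499/1500) = 1/1499.
Likelihood ratio of a positive = 0.72/0.08 = 9.
Target odds: 0.98 ÷ 0.02 = 49.
Need (1/1499) × 9ⁿ ≥ 49, i.e. 9ⁿ ≥ 73451.
9⁵ = 59049 falls short of 73451 but 9⁶ = 531441 reaches it, so n = 6.

6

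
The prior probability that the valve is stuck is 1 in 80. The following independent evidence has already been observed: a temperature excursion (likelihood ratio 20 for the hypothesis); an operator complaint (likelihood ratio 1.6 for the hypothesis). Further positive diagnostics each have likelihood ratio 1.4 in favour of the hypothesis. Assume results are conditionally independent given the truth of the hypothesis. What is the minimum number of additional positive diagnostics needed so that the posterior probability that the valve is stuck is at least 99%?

Prior odds = 0.0125/0.9875 = 1/79.
Combined Bayes factor of the evidence already in hand = 20 × 1.6 = 32.
Odds after that evidence = (1/79) × 32 = 32/79.
Target odds = 0.99/0.01 = 99.
Need 1.4ⁿ ≥ 99 ÷ (32/79) = 244.40625.
1.4¹⁶ ≈217.795 falls short of 244.40625 but 1.4¹⁷ ≈304.913 reaches it, so n = 17.

17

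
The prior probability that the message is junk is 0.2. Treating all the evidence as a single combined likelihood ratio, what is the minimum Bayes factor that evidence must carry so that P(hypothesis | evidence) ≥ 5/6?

Prior odds = 0.2/0.8 = 0.25.
Target odds = (5/6)/(1/6) = 5.
Required Bayes factor = 5 ÷ 0.25 = 20.

20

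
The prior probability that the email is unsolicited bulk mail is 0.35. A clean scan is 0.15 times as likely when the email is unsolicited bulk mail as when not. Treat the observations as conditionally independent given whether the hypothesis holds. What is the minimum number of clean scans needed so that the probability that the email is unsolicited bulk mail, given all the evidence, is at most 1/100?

3

Prior odds: 0.35 ÷ 0.65 = 7/13.
Likelihood ratio per clean scan = 0.15.
Target posterior odds = 0.01/0.99 = 1/99.
Need (7/13) × 0.15ⁿ ≤ 1/99, i.e. 0.15ⁿ ≤ 13/693.
0.15² = 0.0225 is still above 13/693 but 0.15³ = 0.003375 is at or below it, so n = 3.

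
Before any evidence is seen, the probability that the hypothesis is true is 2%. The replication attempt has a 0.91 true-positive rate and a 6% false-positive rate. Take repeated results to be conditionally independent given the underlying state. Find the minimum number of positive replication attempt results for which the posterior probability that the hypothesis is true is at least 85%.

Prior odds = 0.02/0.98 = 1/49.
Likelihood ratio of a positive result = 0.91/0.06 = 91/6.
Target posterior odds = 0.85/0.15 = 17/3.
Require (91/6)ⁿ ≥ 17/3 ÷ (1/49) = 833/3.
(91/6)² = 8281/36 falls short of 833/3 but (91/6)³ = 753571/216 reaches it, so n = 3.

3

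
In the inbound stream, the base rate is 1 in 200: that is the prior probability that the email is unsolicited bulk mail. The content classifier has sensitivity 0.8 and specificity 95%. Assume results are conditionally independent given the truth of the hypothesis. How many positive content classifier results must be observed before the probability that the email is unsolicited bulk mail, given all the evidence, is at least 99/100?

Prior odds: 0.005 ÷ 0.995 = 1/199.
False-positive rate = 1 − 0.95 = 0.05; likelihood ratio of a positive = 0.8/0.05 = 16.
Target posterior odds = 0.99/0.01 = 99.
Need (1/199) × 16ⁿ ≥ 99, i.e. 16ⁿ ≥ 19701.
16³ = 4096 falls short of 19701 but 16⁴ = 65536 reaches it, so n = 4.

4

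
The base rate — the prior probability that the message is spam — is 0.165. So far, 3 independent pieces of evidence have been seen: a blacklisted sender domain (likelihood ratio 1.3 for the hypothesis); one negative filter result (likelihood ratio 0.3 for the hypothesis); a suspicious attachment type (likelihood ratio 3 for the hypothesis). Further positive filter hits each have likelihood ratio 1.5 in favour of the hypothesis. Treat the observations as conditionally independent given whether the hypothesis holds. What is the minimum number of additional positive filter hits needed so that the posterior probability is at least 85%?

8

Prior odds = 0.165/0.835 = 33/167.
Combined Bayes factor of the evidence already in hand = 1.3 × 0.3 × 3 = 1.17.
Odds after that evidence = (33/167) × 1.17 = 3861/16700.
Target odds = 0.85/0.15 = 17/3.
Need 1.5ⁿ ≥ 17/3 ÷ (3861/16700) = 283900/11583.
1.5⁷ = 17.0859375 falls short of 283900/11583 but 1.5⁸ = 25.62890625 reaches it, so n = 8.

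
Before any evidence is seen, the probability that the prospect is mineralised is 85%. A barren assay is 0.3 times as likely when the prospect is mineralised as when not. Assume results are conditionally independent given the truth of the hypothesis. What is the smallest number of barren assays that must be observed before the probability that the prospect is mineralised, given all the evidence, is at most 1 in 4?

3

Prior odds = 0.85/0.15 = 17/3.
Likelihood ratio per barren assay = 0.3.
Target posterior odds = 0.25/0.75 = 1/3.
Require 0.3ⁿ ≤ 1/3 ÷ (17/3) = 1/17.
0.3² = 0.09 is still above 1/17 but 0.3³ = 0.027 is at or below it, so n = 3.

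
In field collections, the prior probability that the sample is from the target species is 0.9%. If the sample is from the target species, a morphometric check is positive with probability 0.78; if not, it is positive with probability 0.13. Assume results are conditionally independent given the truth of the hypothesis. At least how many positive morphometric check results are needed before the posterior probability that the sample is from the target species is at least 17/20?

4

Prior odds = 0.009/0.991 = 9/991.
Likelihood ratio of a positive = 0.78/0.13 = 6.
Target odds: 0.85 ÷ 0.15 = 17/3.
Require 6ⁿ ≥ 17/3 ÷ (9/991) = 16847/27.
6³ = 216 falls short of 16847/27 but 6⁴ = 1296 reaches it, so n = 4.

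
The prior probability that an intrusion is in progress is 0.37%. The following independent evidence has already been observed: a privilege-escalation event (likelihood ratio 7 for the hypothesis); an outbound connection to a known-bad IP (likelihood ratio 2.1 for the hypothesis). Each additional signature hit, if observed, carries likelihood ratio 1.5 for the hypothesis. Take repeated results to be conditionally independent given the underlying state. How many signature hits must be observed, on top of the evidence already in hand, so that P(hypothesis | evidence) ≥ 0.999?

25

Prior odds = 0.0037/0.9963 = 37/9963.
Combined Bayes factor of the evidence already in hand = 7 × 2.1 = 14.7.
Odds after that evidence = (37/9963) × 14.7 = 1813/33210.
Target odds = 0.999/0.001 = 999.
Need 1.5ⁿ ≥ 999 ÷ (1813/33210) = 896670/49.
1.5²⁴ ≈16834.1 falls short of 896670/49 but 1.5²⁵ ≈25251.2 reaches it, so n = 25.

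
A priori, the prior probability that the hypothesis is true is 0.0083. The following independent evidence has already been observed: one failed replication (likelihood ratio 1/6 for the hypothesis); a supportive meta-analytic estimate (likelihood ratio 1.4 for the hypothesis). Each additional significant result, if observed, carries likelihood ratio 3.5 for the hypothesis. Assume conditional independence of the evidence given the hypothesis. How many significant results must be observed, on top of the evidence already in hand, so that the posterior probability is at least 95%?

Prior odds = 0.0083/0.9917 = 83/9917.
Combined Bayes factor of the evidence already in hand = (1/6) × 1.4 = 7/30.
Odds after that evidence = (83/9917) × 7/30 = 581/297510.
Target odds = 0.95/0.05 = 19.
Need 3.5ⁿ ≥ 19 ÷ (581/297510) = 5652690/581.
3.5⁷ = 823543/128 falls short of 5652690/581 but 3.5⁸ = 5764801/256 reaches it, so n = 8.

8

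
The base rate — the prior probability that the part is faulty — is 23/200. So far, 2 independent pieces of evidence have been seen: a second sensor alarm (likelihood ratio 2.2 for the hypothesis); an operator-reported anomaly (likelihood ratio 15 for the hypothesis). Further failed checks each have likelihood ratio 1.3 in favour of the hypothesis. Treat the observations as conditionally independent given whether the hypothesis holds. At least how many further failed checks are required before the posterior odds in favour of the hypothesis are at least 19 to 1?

Prior odds = 0.115/0.885 = 23/177.
Combined Bayes factor of the evidence already in hand = 2.2 × 15 = 33.
Odds after that evidence = (23/177) × 33 = 253/59.
Target odds = 19.
Need 1.3ⁿ ≥ 19 ÷ (253/59) = 1121/253.
1.3⁵ = 371293/100000 falls short of 1121/253 but 1.3⁶ = 4826809/1000000 reaches it, so n = 6.

6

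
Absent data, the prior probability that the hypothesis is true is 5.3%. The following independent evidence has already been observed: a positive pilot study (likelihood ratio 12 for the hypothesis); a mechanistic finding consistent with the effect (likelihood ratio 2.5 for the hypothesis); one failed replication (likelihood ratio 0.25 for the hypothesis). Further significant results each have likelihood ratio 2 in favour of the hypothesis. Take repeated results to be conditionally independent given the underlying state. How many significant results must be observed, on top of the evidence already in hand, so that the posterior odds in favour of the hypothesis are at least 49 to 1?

Prior odds = 0.053/0.947 = 53/947.
Combined Bayes factor of the evidence already in hand = 12 × 2.5 × 0.25 = 7.5.
Odds after that evidence = (53/947) × 7.5 = 795/1894.
Target odds = 49.
Need 2ⁿ ≥ 49 ÷ (795/1894) = 92806/795.
2⁶ = 64 falls short of 92806/795 but 2⁷ = 128 reaches it, so n = 7.

7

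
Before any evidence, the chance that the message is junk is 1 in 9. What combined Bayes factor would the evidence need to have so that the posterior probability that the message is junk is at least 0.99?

Prior odds = (1/9)/(8/9) = 0.125.
Target odds = 0.99/0.01 = 99.
Required Bayes factor = 99 ÷ 0.125 = 792.

792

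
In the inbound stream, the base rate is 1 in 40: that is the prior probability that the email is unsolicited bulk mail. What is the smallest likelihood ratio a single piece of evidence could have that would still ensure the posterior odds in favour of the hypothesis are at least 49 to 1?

Prior odds = 0.025/0.975 = 1/39.
Target odds = 49.
Required Bayes factor = 49 ÷ (1/39) = 1911.

1911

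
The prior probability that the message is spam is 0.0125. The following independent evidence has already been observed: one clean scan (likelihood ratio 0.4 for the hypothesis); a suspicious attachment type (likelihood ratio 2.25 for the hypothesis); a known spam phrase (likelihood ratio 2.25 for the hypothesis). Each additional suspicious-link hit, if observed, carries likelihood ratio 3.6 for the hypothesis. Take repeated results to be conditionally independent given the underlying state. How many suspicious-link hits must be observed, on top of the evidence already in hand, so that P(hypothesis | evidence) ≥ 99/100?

7

Prior odds = 0.0125/0.9875 = 1/79.
Combined Bayes factor of the evidence already in hand = 0.4 × 2.25 × 2.25 = 2.025.
Odds after that evidence = (1/79) × 2.025 = 81/3160.
Target odds = 0.99/0.01 = 99.
Need 3.6ⁿ ≥ 99 ÷ (81/3160) = 34760/9.
3.6⁶ = 34012224/15625 falls short of 34760/9 but 3.6⁷ = 612220032/78125 reaches it, so n = 7.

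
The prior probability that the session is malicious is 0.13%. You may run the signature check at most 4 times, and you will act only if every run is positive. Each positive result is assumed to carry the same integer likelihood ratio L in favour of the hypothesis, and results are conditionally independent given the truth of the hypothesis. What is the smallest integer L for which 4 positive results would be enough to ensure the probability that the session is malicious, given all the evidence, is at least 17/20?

Prior odds = 0.0013/0.9987 = 13/9987.
Target odds = 0.85/0.15 = 17/3.
Need L⁴ ≥ 17/3 ÷ (13/9987) = 56593/13.
8⁴ = 4096 < 56593/13 ≤ 6561 = 9⁴, so L = 9.

9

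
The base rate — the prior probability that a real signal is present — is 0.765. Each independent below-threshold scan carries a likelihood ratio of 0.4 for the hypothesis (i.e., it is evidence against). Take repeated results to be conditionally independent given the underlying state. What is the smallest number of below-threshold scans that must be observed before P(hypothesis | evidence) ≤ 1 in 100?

Prior odds: 0.765 ÷ 0.235 = 153/47.
Likelihood ratio per below-threshold scan = 0.4.
Target posterior odds = 0.01/0.99 = 1/99.
Require 0.4ⁿ ≤ 1/99 ÷ (153/47) = 47/15147.
0.4⁶ = 64/15625 is still above 47/15147 but 0.4⁷ = 128/78125 is at or below it, so n = 7.

7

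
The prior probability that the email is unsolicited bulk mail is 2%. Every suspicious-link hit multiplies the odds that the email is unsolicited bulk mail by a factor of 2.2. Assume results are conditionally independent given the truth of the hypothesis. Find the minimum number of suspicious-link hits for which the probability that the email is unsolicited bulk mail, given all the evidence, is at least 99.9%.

14

Prior odds: 0.02 ÷ 0.98 = 1/49.
Likelihood ratio per suspicious-link hit = 2.2.
Target odds: 0.999 ÷ 0.001 = 999.
Require 2.2ⁿ ≥ 999 ÷ (1/49) = 48951.
2.2¹³ ≈28281 falls short of 48951 but 2.2¹⁴ ≈62218.2 reaches it, so n = 14.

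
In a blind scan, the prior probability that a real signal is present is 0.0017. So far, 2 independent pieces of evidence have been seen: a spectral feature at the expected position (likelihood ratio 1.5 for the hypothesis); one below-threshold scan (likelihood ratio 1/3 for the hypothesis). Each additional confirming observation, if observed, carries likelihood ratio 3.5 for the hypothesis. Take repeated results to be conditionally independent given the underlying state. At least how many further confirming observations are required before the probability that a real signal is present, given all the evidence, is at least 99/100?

10

Prior odds = 0.0017/0.9983 = 17/9983.
Combined Bayes factor of the evidence already in hand = 1.5 × (1/3) = 0.5.
Odds after that evidence = (17/9983) × 0.5 = 17/19966.
Target odds = 0.99/0.01 = 99.
Need 3.5ⁿ ≥ 99 ÷ (17/19966) = 1976634/17.
3.5⁹ = 40353607/512 falls short of 1976634/17 but 3.5¹⁰ = 282475249/1024 reaches it, so n = 10.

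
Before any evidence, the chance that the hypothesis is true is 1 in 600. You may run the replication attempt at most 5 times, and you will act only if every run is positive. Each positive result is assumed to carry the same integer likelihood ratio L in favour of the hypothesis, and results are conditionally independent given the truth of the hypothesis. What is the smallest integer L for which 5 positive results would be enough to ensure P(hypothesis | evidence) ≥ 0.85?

Prior odds = (1/600)/(599/600) = 1/599.
Target odds = 0.85/0.15 = 17/3.
Need L⁵ ≥ 17/3 ÷ (1/599) = 10183/3.
5⁵ = 3125 < 10183/3 ≤ 7776 = 6⁵, so L = 6.

6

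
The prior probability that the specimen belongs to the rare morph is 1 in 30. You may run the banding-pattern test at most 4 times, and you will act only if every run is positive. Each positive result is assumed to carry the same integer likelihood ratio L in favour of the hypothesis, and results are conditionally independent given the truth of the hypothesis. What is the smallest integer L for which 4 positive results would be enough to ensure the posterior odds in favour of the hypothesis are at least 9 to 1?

Prior odds = (1/30)/(29/30) = 1/29.
Target odds = 9.
Need L⁴ ≥ 9 ÷ (1/29) = 261.
4⁴ = 256 < 261 ≤ 625 = 5⁴, so L = 5.

5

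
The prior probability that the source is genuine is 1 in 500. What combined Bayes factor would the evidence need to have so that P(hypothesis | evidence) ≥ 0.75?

Prior odds = 0.002/0.998 = 1/499.
Target odds = 0.75/0.25 = 3.
Required Bayes factor = 3 ÷ (1/499) = 1497.

1497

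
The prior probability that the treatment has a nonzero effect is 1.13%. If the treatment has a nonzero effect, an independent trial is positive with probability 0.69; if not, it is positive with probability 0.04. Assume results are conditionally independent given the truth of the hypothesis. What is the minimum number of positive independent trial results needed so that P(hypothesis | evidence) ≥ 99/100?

Prior odds: 0.0113 ÷ 0.9887 = 113/9887.
Likelihood ratio of a positive = 0.69/0.04 = 17.25.
Target posterior odds = 0.99/0.01 = 99.
Need (113/9887) × 17.25ⁿ ≥ 99, i.e. 17.25ⁿ ≥ 978813/113.
17.25³ = 5132.953125 falls short of 978813/113 but 17.25⁴ = 22667121/256 reaches it, so n = 4.

4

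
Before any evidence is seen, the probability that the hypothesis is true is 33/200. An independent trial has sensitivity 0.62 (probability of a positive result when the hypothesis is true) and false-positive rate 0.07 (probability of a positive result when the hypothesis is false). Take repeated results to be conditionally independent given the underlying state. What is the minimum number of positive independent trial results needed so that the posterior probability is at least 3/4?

2

Prior odds: 0.165 ÷ 0.835 = 33/167.
Likelihood ratio of a positive result = 0.62/0.07 = 62/7.
Target posterior odds = 0.75/0.25 = 3.
Need (33/167) × (62/7)ⁿ ≥ 3, i.e. (62/7)ⁿ ≥ 167/11.
(62/7)¹ = 62/7 falls short of 167/11 but (62/7)² = 3844/49 reaches it, so n = 2.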